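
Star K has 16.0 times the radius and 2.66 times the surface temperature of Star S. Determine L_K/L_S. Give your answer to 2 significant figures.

1.3×10^4

From the Stefan–Boltzmann law, L ∝ R²T⁴, so
L_K/L_S = (R_K/R_S)² (T_K/T_S)⁴ = (16.0)² × (2.66)⁴ = 256.0 × 50.06 = 1.282×10^4.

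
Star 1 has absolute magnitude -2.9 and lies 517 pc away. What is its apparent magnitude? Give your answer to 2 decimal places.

m = M + 5 log₁₀(d/10 pc) = -2.9 + 5 log₁₀(517/10)
  = -2.9 + 5 × 1.713 = -2.9 + 8.57 = 5.67.

5.67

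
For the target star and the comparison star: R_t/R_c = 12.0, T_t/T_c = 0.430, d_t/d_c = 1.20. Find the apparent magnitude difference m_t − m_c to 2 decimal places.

-1.33

L_t/L_c = (12.0)²(0.430)⁴ = 4.923.
F_t/F_c = (L_t/L_c)/(d_t/d_c)² = 4.923/1.440 = 3.419.
m_t − m_c = −2.5 log₁₀(3.419) = -1.33.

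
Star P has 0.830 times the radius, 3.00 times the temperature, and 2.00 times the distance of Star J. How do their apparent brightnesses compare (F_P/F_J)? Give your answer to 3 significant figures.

L_P/L_J = (R_P/R_J)²(T_P/T_J)⁴ = (0.830)² × (3.00)⁴ = 55.80.
F_P/F_J = (L_P/L_J)/(d_P/d_J)² = 55.80 / (2.00)² = 13.95.

14.0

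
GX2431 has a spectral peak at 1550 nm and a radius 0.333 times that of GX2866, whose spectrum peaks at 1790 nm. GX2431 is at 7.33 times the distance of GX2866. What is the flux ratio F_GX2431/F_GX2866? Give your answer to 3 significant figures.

0.00367

Wien's law: T_GX2431/T_GX2866 = λ_GX2866/λ_GX2431 = 1790/1550 = 1.155.
L_GX2431/L_GX2866 = (R_GX2431/R_GX2866)²(T_GX2431/T_GX2866)⁴ = (0.333)²(1.155)⁴ = 0.1972.
F_GX2431/F_GX2866 = (L_GX2431/L_GX2866)/(d_GX2431/d_GX2866)² = 0.1972/(7.33)² = 0.003671.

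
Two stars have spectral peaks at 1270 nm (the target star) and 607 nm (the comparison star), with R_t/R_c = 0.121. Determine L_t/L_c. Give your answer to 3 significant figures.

Wien's law gives T ∝ 1/λ_max, so T_t/T_c = λ_c/λ_t = 607/1270 = 0.4780.
Then L ∝ R²T⁴ gives L_t/L_c = (0.121)² × (0.4780)⁴ = 0.01464 × 0.05218 = 7.640×10^-4.

7.64×10^-4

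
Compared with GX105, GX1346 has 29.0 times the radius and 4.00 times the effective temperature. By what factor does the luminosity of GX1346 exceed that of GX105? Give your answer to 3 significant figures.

2.15×10^5

From the Stefan–Boltzmann law, L ∝ R²T⁴, so
L_GX1346/L_GX105 = (R_GX1346/R_GX105)² (T_GX1346/T_GX105)⁴ = (29.0)² × (4.00)⁴ = 841.0 × 256.0 = 2.153×10^5.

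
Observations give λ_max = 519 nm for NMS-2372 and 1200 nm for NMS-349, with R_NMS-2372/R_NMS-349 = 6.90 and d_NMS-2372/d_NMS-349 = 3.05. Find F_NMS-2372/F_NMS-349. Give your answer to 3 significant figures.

Wien's law: T_NMS-2372/T_NMS-349 = λ_NMS-349/λ_NMS-2372 = 1200/519 = 2.312.
L_NMS-2372/L_NMS-349 = (R_NMS-2372/R_NMS-349)²(T_NMS-2372/T_NMS-349)⁴ = (6.90)²(2.312)⁴ = 1361.
F_NMS-2372/F_NMS-349 = (L_NMS-2372/L_NMS-349)/(d_NMS-2372/d_NMS-349)² = 1361/(3.05)² = 146.3.

146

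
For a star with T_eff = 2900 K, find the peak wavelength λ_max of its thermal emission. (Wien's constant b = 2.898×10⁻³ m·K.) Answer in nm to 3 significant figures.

999 nm

λ_max = b/T = 2.898×10⁻³ / 2900 = 9.99×10^-7 m = 999.3 nm.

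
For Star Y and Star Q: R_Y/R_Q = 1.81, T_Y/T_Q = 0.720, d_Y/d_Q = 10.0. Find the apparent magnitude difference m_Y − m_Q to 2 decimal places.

5.14

L_Y/L_Q = (1.81)²(0.720)⁴ = 0.8804.
F_Y/F_Q = (L_Y/L_Q)/(d_Y/d_Q)² = 0.8804/100.0 = 0.008804.
m_Y − m_Q = −2.5 log₁₀(0.008804) = 5.14.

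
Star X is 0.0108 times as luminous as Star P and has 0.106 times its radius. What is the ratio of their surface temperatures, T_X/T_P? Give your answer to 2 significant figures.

0.99

L ∝ R²T⁴ gives T ∝ (L/R²)^(1/4), so
T_X/T_P = (0.0108 / 0.106²)^(1/4) = (0.9612)^(1/4) = 0.9902.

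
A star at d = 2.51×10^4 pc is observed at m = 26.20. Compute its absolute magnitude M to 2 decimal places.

M = m − 5 log₁₀(d/10 pc) = 26.20 − 5 log₁₀(2.51×10^4/10)
  = 26.20 − 5 × 3.400 = 26.20 − 17.00 = 9.20.

9.20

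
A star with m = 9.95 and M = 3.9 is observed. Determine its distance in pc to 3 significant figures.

m − M = 5 log₁₀(d/10 pc)
9.95 − (3.9) = 6.05 = 5 log₁₀(d/10)
d = 10 × 10^(6.05/5) = 10 × 10^1.210 = 162.2 pc.

162 pc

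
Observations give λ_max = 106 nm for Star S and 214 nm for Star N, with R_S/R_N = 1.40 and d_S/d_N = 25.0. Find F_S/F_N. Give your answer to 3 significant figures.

Wien's law: T_S/T_N = λ_N/λ_S = 214/106 = 2.019.
L_S/L_N = (R_S/R_N)²(T_S/T_N)⁴ = (1.40)²(2.019)⁴ = 32.56.
F_S/F_N = (L_S/L_N)/(d_S/d_N)² = 32.56/(25.0)² = 0.05210.

0.0521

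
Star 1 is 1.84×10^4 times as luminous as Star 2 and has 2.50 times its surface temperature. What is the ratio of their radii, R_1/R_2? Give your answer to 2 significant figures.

L ∝ R²T⁴ gives R ∝ √L / T², so
R_1/R_2 = √(1.84×10^4) / (2.50)² = 135.6 / 6.250 = 21.70.

22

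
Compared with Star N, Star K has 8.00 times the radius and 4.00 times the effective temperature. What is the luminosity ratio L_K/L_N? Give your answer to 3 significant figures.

From the Stefan–Boltzmann law, L ∝ R²T⁴, so
L_K/L_N = (R_K/R_N)² (T_K/T_N)⁴ = (8.00)² × (4.00)⁴ = 64.00 × 256.0 = 1.638×10^4.

1.64×10^4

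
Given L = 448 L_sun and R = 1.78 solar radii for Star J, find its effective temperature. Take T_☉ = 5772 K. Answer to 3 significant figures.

1.99×10^4 K

T/T_☉ = (L/L_☉)^(1/4) / (R/R_☉)^(1/2)
T = 5772 × (448)^(1/4) / √(1.78) = 5772 × 4.601 / 1.334 = 1.990×10^4 K.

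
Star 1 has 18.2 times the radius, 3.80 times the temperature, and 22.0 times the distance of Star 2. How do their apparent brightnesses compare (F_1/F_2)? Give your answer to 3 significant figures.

L_1/L_2 = (R_1/R_2)²(T_1/T_2)⁴ = (18.2)² × (3.80)⁴ = 6.907×10^4.
F_1/F_2 = (L_1/L_2)/(d_1/d_2)² = 6.907×10^4 / (22.0)² = 142.7.

143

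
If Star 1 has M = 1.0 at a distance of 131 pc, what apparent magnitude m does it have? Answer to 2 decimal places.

6.59

m = M + 5 log₁₀(d/10 pc) = 1.0 + 5 log₁₀(131/10)
  = 1.0 + 5 × 1.117 = 1.0 + 5.59 = 6.59.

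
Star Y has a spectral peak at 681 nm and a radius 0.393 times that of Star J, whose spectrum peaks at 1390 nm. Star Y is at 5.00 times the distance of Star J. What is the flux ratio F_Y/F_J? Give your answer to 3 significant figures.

Wien's law: T_Y/T_J = λ_J/λ_Y = 1390/681 = 2.041.
L_Y/L_J = (R_Y/R_J)²(T_Y/T_J)⁴ = (0.393)²(2.041)⁴ = 2.681.
F_Y/F_J = (L_Y/L_J)/(d_Y/d_J)² = 2.681/(5.00)² = 0.1072.

0.107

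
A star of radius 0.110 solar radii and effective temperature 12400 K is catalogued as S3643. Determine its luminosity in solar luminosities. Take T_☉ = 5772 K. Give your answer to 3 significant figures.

0.258 solar luminosities

L/L_☉ = (R/R_☉)² (T/T_☉)⁴ = (0.110)² × (12400/5772)⁴
       = 0.01210 × (2.148)⁴ = 0.01210 × 21.30 = 0.2577.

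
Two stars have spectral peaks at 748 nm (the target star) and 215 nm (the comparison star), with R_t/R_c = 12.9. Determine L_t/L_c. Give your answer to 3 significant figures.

1.14

Wien's law gives T ∝ 1/λ_max, so T_t/T_c = λ_c/λ_t = 215/748 = 0.2874.
Then L ∝ R²T⁴ gives L_t/L_c = (12.9)² × (0.2874)⁴ = 166.4 × 0.006826 = 1.136.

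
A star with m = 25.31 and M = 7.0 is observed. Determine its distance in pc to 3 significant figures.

m − M = 5 log₁₀(d/10 pc)
25.31 − (7.0) = 18.31 = 5 log₁₀(d/10)
d = 10 × 10^(18.31/5) = 10 × 10^3.662 = 4.592×10^4 pc.

4.59×10^4 pc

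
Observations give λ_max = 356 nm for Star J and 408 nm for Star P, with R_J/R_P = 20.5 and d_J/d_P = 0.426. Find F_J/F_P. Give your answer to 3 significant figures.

4.00×10^3

Wien's law: T_J/T_P = λ_P/λ_J = 408/356 = 1.146.
L_J/L_P = (R_J/R_P)²(T_J/T_P)⁴ = (20.5)²(1.146)⁴ = 725.0.
F_J/F_P = (L_J/L_P)/(d_J/d_P)² = 725.0/(0.426)² = 3995.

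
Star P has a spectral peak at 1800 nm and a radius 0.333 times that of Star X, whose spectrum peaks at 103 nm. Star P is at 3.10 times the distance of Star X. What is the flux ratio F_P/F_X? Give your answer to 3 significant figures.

Wien's law: T_P/T_X = λ_X/λ_P = 103/1800 = 0.05722.
L_P/L_X = (R_P/R_X)²(T_P/T_X)⁴ = (0.333)²(0.05722)⁴ = 1.189×10^-6.
F_P/F_X = (L_P/L_X)/(d_P/d_X)² = 1.189×10^-6/(3.10)² = 1.237×10^-7.

1.24×10^-7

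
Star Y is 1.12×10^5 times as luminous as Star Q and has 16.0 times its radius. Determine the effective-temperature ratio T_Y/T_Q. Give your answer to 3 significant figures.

L ∝ R²T⁴ gives T ∝ (L/R²)^(1/4), so
T_Y/T_Q = (1.12×10^5 / 16.0²)^(1/4) = (437.5)^(1/4) = 4.573.

4.57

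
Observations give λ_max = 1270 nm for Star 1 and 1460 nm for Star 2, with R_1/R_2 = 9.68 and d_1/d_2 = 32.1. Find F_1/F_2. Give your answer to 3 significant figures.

Wien's law: T_1/T_2 = λ_2/λ_1 = 1460/1270 = 1.150.
L_1/L_2 = (R_1/R_2)²(T_1/T_2)⁴ = (9.68)²(1.150)⁴ = 163.7.
F_1/F_2 = (L_1/L_2)/(d_1/d_2)² = 163.7/(32.1)² = 0.1588.

0.159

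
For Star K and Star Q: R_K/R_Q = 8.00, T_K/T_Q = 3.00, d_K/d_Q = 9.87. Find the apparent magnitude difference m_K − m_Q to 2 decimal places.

L_K/L_Q = (8.00)²(3.00)⁴ = 5184.
F_K/F_Q = (L_K/L_Q)/(d_K/d_Q)² = 5184/97.42 = 53.21.
m_K − m_Q = −2.5 log₁₀(53.21) = -4.32.

-4.32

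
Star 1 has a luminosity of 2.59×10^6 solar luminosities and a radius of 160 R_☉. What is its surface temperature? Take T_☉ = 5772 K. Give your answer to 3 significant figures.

1.83×10^4 K

T/T_☉ = (L/L_☉)^(1/4) / (R/R_☉)^(1/2)
T = 5772 × (2.59×10^6)^(1/4) / √(160) = 5772 × 40.12 / 12.65 = 1.831×10^4 K.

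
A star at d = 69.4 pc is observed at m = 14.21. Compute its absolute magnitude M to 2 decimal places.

M = m − 5 log₁₀(d/10 pc) = 14.21 − 5 log₁₀(69.4/10)
  = 14.21 − 5 × 0.841 = 14.21 − 4.21 = 10.00.

10.00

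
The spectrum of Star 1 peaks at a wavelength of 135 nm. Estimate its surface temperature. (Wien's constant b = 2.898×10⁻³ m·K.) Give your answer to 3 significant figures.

2.15×10^4 K

T = b/λ_max = 2.898×10⁻³ / (135×10⁻⁹) = 2.147×10^4 K.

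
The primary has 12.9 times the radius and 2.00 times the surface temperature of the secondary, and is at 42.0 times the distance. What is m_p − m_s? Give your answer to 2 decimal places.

L_p/L_s = (12.9)²(2.00)⁴ = 2663.
F_p/F_s = (L_p/L_s)/(d_p/d_s)² = 2663/1764 = 1.509.
m_p − m_s = −2.5 log₁₀(1.509) = -0.45.

-0.45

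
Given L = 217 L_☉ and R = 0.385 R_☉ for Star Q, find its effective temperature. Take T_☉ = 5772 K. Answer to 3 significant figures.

T/T_☉ = (L/L_☉)^(1/4) / (R/R_☉)^(1/2)
T = 5772 × (217)^(1/4) / √(0.385) = 5772 × 3.838 / 0.6205 = 3.570×10^4 K.

3.57×10^4 K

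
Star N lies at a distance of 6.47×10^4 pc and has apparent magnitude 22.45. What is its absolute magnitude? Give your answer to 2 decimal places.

M = m − 5 log₁₀(d/10 pc) = 22.45 − 5 log₁₀(6.47×10^4/10)
  = 22.45 − 5 × 3.811 = 22.45 − 19.05 = 3.40.

3.40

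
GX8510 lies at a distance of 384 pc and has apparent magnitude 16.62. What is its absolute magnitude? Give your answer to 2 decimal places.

M = m − 5 log₁₀(d/10 pc) = 16.62 − 5 log₁₀(384/10)
  = 16.62 − 5 × 1.584 = 16.62 − 7.92 = 8.70.

8.70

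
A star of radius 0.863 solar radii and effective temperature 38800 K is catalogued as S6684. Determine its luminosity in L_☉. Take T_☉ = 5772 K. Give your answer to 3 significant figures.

L/L_☉ = (R/R_☉)² (T/T_☉)⁴ = (0.863)² × (38800/5772)⁴
       = 0.7448 × (6.722)⁴ = 0.7448 × 2042 = 1521.

1.52×10^3 L_☉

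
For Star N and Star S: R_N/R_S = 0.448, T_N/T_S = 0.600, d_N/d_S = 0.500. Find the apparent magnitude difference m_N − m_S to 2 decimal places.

L_N/L_S = (0.448)²(0.600)⁴ = 0.02601.
F_N/F_S = (L_N/L_S)/(d_N/d_S)² = 0.02601/0.2500 = 0.1040.
m_N − m_S = −2.5 log₁₀(0.1040) = 2.46.

2.46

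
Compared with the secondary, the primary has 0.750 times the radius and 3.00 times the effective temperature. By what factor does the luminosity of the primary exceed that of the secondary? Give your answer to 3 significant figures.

From the Stefan–Boltzmann law, L ∝ R²T⁴, so
L_p/L_s = (R_p/R_s)² (T_p/T_s)⁴ = (0.750)² × (3.00)⁴ = 0.5625 × 81.00 = 45.56.

45.6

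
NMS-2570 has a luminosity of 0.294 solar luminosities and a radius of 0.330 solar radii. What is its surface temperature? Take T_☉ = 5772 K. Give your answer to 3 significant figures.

7.40×10^3 K

T/T_☉ = (L/L_☉)^(1/4) / (R/R_☉)^(1/2)
T = 5772 × (0.294)^(1/4) / √(0.330) = 5772 × 0.7364 / 0.5745 = 7399 K.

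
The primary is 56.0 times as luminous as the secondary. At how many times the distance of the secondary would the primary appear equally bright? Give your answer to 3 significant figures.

7.48

Equal flux requires L_p/d_p² = L_s/d_s², so d_p/d_s = √(L_p/L_s)
= √(56.0) = 7.483.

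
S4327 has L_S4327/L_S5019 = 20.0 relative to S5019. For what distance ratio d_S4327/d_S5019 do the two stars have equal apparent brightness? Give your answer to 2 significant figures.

4.5

Equal flux requires L_S4327/d_S4327² = L_S5019/d_S5019², so d_S4327/d_S5019 = √(L_S4327/L_S5019)
= √(20.0) = 4.472.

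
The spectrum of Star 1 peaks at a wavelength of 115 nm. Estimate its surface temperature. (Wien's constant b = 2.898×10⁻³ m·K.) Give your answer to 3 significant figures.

2.52×10^4 K

T = b/λ_max = 2.898×10⁻³ / (115×10⁻⁹) = 2.520×10^4 K.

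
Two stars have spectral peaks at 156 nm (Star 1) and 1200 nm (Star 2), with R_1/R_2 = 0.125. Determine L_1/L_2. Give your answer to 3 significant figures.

54.7

Wien's law gives T ∝ 1/λ_max, so T_1/T_2 = λ_2/λ_1 = 1200/156 = 7.692.
Then L ∝ R²T⁴ gives L_1/L_2 = (0.125)² × (7.692)⁴ = 0.01562 × 3501 = 54.71.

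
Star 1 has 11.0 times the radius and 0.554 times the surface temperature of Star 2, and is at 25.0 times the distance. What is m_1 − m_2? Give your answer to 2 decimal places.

4.35

L_1/L_2 = (11.0)²(0.554)⁴ = 11.40.
F_1/F_2 = (L_1/L_2)/(d_1/d_2)² = 11.40/625.0 = 0.01824.
m_1 − m_2 = −2.5 log₁₀(0.01824) = 4.35.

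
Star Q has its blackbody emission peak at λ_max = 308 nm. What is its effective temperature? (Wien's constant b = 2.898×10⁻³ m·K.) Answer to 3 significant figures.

T = b/λ_max = 2.898×10⁻³ / (308×10⁻⁹) = 9409 K.

9.41×10^3 K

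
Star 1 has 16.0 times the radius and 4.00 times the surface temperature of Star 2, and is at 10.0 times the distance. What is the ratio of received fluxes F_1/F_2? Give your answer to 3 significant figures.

655

L_1/L_2 = (R_1/R_2)²(T_1/T_2)⁴ = (16.0)² × (4.00)⁴ = 6.554×10^4.
F_1/F_2 = (L_1/L_2)/(d_1/d_2)² = 6.554×10^4 / (10.0)² = 655.4.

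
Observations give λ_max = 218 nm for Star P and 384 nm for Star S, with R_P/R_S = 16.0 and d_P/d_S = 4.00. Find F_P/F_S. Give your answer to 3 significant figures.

Wien's law: T_P/T_S = λ_S/λ_P = 384/218 = 1.761.
L_P/L_S = (R_P/R_S)²(T_P/T_S)⁴ = (16.0)²(1.761)⁴ = 2465.
F_P/F_S = (L_P/L_S)/(d_P/d_S)² = 2465/(4.00)² = 154.0.

154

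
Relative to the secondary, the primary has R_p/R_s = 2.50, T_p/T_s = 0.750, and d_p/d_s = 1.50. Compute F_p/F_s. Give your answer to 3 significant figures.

L_p/L_s = (R_p/R_s)²(T_p/T_s)⁴ = (2.50)² × (0.750)⁴ = 1.978.
F_p/F_s = (L_p/L_s)/(d_p/d_s)² = 1.978 / (1.50)² = 0.8789.

0.879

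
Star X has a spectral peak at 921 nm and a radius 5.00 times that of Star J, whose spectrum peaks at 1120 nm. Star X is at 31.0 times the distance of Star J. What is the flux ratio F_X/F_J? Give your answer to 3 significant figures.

0.0569

Wien's law: T_X/T_J = λ_J/λ_X = 1120/921 = 1.216.
L_X/L_J = (R_X/R_J)²(T_X/T_J)⁴ = (5.00)²(1.216)⁴ = 54.67.
F_X/F_J = (L_X/L_J)/(d_X/d_J)² = 54.67/(31.0)² = 0.05689.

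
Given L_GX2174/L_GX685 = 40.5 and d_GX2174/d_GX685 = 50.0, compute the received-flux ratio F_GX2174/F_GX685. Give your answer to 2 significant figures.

F = L/(4πd²), so F_GX2174/F_GX685 = (L_GX2174/L_GX685) / (d_GX2174/d_GX685)²
= 40.5 / (50.0)² = 40.5 / 2500 = 0.01620.

0.016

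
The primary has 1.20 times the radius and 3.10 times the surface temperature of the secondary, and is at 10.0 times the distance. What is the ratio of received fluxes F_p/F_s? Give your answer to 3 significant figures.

1.33

L_p/L_s = (R_p/R_s)²(T_p/T_s)⁴ = (1.20)² × (3.10)⁴ = 133.0.
F_p/F_s = (L_p/L_s)/(d_p/d_s)² = 133.0 / (10.0)² = 1.330.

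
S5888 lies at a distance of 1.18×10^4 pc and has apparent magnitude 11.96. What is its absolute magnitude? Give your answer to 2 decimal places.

M = m − 5 log₁₀(d/10 pc) = 11.96 − 5 log₁₀(1.18×10^4/10)
  = 11.96 − 5 × 3.072 = 11.96 − 15.36 = -3.40.

-3.40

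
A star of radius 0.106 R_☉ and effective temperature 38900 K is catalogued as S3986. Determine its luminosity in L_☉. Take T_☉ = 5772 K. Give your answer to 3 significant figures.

23.2 L_☉

L/L_☉ = (R/R_☉)² (T/T_☉)⁴ = (0.106)² × (38900/5772)⁴
       = 0.01124 × (6.739)⁴ = 0.01124 × 2063 = 23.18.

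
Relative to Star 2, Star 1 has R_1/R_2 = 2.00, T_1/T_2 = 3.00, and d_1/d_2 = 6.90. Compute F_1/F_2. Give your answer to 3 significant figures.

6.81

L_1/L_2 = (R_1/R_2)²(T_1/T_2)⁴ = (2.00)² × (3.00)⁴ = 324.0.
F_1/F_2 = (L_1/L_2)/(d_1/d_2)² = 324.0 / (6.90)² = 6.805.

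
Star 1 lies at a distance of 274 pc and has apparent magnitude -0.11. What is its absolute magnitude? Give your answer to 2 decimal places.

-7.30

M = m − 5 log₁₀(d/10 pc) = -0.11 − 5 log₁₀(274/10)
  = -0.11 − 5 × 1.438 = -0.11 − 7.19 = -7.30.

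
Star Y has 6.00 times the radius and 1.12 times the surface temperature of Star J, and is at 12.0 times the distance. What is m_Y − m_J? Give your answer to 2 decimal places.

L_Y/L_J = (6.00)²(1.12)⁴ = 56.65.
F_Y/F_J = (L_Y/L_J)/(d_Y/d_J)² = 56.65/144.0 = 0.3934.
m_Y − m_J = −2.5 log₁₀(0.3934) = 1.01.

1.01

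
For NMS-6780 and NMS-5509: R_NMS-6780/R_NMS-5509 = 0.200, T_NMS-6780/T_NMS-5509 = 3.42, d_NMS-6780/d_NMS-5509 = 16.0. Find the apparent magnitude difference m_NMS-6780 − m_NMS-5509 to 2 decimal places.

L_NMS-6780/L_NMS-5509 = (0.200)²(3.42)⁴ = 5.472.
F_NMS-6780/F_NMS-5509 = (L_NMS-6780/L_NMS-5509)/(d_NMS-6780/d_NMS-5509)² = 5.472/256.0 = 0.02138.
m_NMS-6780 − m_NMS-5509 = −2.5 log₁₀(0.02138) = 4.18.

4.18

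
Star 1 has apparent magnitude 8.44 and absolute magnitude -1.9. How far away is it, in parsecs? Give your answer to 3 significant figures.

1.17×10^3 pc

m − M = 5 log₁₀(d/10 pc)
8.44 − (-1.9) = 10.34 = 5 log₁₀(d/10)
d = 10 × 10^(10.34/5) = 10 × 10^2.068 = 1169 pc.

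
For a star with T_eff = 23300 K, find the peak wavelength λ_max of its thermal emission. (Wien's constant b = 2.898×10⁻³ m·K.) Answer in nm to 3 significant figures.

124 nm

λ_max = b/T = 2.898×10⁻³ / 23300 = 1.24×10^-7 m = 124.4 nm.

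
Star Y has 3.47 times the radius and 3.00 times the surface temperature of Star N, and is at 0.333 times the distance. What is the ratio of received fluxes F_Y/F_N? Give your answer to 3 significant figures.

L_Y/L_N = (R_Y/R_N)²(T_Y/T_N)⁴ = (3.47)² × (3.00)⁴ = 975.3.
F_Y/F_N = (L_Y/L_N)/(d_Y/d_N)² = 975.3 / (0.333)² = 8795.

8.80×10^3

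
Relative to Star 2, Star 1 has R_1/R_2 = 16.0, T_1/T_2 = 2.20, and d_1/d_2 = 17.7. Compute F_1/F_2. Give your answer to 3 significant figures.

19.1

L_1/L_2 = (R_1/R_2)²(T_1/T_2)⁴ = (16.0)² × (2.20)⁴ = 5997.
F_1/F_2 = (L_1/L_2)/(d_1/d_2)² = 5997 / (17.7)² = 19.14.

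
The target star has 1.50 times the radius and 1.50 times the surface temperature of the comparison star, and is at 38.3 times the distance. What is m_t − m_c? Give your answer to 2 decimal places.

L_t/L_c = (1.50)²(1.50)⁴ = 11.39.
F_t/F_c = (L_t/L_c)/(d_t/d_c)² = 11.39/1467 = 0.007765.
m_t − m_c = −2.5 log₁₀(0.007765) = 5.27.

5.27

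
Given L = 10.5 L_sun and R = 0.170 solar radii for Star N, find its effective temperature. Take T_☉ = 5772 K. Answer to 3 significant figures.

T/T_☉ = (L/L_☉)^(1/4) / (R/R_☉)^(1/2)
T = 5772 × (10.5)^(1/4) / √(0.170) = 5772 × 1.800 / 0.4123 = 2.520×10^4 K.

2.52×10^4 K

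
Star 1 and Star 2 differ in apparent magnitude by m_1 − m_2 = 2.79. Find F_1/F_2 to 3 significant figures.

F_1/F_2 = 10^(−(m_1 − m_2)/2.5) = 10^(-2.79/2.5) = 10^-1.116 = 0.07656.

0.0766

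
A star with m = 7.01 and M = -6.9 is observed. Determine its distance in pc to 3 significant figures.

m − M = 5 log₁₀(d/10 pc)
7.01 − (-6.9) = 13.91 = 5 log₁₀(d/10)
d = 10 × 10^(13.91/5) = 10 × 10^2.782 = 6053 pc.

6.05×10^3 pc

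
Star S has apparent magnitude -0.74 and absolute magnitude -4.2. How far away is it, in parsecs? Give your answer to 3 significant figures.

m − M = 5 log₁₀(d/10 pc)
-0.74 − (-4.2) = 3.46 = 5 log₁₀(d/10)
d = 10 × 10^(3.46/5) = 10 × 10^0.692 = 49.20 pc.

49.2 pc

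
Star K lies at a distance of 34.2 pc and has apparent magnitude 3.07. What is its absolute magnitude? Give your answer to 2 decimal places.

M = m − 5 log₁₀(d/10 pc) = 3.07 − 5 log₁₀(34.2/10)
  = 3.07 − 5 × 0.534 = 3.07 − 2.67 = 0.40.

0.40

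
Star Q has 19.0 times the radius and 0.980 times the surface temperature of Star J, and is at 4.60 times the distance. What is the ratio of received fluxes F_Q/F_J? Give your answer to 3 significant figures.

15.7

L_Q/L_J = (R_Q/R_J)²(T_Q/T_J)⁴ = (19.0)² × (0.980)⁴ = 333.0.
F_Q/F_J = (L_Q/L_J)/(d_Q/d_J)² = 333.0 / (4.60)² = 15.74.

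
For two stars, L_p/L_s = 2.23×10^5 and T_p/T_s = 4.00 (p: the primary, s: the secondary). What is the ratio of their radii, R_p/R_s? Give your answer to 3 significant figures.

L ∝ R²T⁴ gives R ∝ √L / T², so
R_p/R_s = √(2.23×10^5) / (4.00)² = 472.2 / 16.00 = 29.51.

29.5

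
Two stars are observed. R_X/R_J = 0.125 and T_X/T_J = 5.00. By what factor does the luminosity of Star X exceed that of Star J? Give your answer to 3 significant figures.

9.77

From the Stefan–Boltzmann law, L ∝ R²T⁴, so
L_X/L_J = (R_X/R_J)² (T_X/T_J)⁴ = (0.125)² × (5.00)⁴ = 0.01562 × 625.0 = 9.766.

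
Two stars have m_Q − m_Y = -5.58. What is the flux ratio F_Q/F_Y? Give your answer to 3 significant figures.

171

F_Q/F_Y = 10^(−(m_Q − m_Y)/2.5) = 10^(5.58/2.5) = 10^2.232 = 170.6.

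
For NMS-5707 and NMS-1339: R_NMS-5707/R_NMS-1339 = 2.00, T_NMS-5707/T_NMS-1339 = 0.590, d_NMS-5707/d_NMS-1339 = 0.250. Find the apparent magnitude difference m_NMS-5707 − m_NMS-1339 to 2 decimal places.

-2.22

L_NMS-5707/L_NMS-1339 = (2.00)²(0.590)⁴ = 0.4847.
F_NMS-5707/F_NMS-1339 = (L_NMS-5707/L_NMS-1339)/(d_NMS-5707/d_NMS-1339)² = 0.4847/0.06250 = 7.755.
m_NMS-5707 − m_NMS-1339 = −2.5 log₁₀(7.755) = -2.22.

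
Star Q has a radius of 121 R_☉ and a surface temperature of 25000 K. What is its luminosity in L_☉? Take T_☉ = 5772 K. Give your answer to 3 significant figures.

5.15×10^6 L_☉

L/L_☉ = (R/R_☉)² (T/T_☉)⁴ = (121)² × (25000/5772)⁴
       = 1.464×10^4 × (4.331)⁴ = 1.464×10^4 × 351.9 = 5.153×10^6.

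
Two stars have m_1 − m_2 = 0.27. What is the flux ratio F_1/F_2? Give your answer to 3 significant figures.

F_1/F_2 = 10^(−(m_1 − m_2)/2.5) = 10^(-0.27/2.5) = 10^-0.108 = 0.7798.

0.780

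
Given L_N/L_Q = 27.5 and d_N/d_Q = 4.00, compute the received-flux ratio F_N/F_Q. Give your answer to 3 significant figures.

F = L/(4πd²), so F_N/F_Q = (L_N/L_Q) / (d_N/d_Q)²
= 27.5 / (4.00)² = 27.5 / 16.00 = 1.719.

1.72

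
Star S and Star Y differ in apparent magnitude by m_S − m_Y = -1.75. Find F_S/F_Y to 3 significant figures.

F_S/F_Y = 10^(−(m_S − m_Y)/2.5) = 10^(1.75/2.5) = 10^0.700 = 5.012.

5.01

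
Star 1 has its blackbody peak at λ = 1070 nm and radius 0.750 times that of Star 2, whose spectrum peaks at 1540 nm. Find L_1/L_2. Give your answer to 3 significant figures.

Wien's law gives T ∝ 1/λ_max, so T_1/T_2 = λ_2/λ_1 = 1540/1070 = 1.439.
Then L ∝ R²T⁴ gives L_1/L_2 = (0.750)² × (1.439)⁴ = 0.5625 × 4.291 = 2.414.

2.41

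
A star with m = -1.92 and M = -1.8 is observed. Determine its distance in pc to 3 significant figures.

9.46 pc

m − M = 5 log₁₀(d/10 pc)
-1.92 − (-1.8) = -0.12 = 5 log₁₀(d/10)
d = 10 × 10^(-0.12/5) = 10 × 10^-0.024 = 9.462 pc.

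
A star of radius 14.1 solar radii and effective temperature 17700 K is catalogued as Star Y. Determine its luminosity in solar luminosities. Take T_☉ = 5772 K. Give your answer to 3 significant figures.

1.76×10^4 solar luminosities

L/L_☉ = (R/R_☉)² (T/T_☉)⁴ = (14.1)² × (17700/5772)⁴
       = 198.8 × (3.067)⁴ = 198.8 × 88.43 = 1.758×10^4.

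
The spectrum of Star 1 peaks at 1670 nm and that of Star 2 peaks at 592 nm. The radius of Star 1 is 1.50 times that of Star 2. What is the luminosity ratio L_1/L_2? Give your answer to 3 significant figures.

Wien's law gives T ∝ 1/λ_max, so T_1/T_2 = λ_2/λ_1 = 592/1670 = 0.3545.
Then L ∝ R²T⁴ gives L_1/L_2 = (1.50)² × (0.3545)⁴ = 2.250 × 0.01579 = 0.03553.

0.0355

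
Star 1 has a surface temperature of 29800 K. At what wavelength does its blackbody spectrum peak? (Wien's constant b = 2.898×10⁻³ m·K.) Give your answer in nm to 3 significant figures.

λ_max = b/T = 2.898×10⁻³ / 29800 = 9.72×10^-8 m = 97.25 nm.

97.2 nm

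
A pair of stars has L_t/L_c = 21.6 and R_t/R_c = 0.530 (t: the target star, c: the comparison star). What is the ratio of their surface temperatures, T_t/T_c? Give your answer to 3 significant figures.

L ∝ R²T⁴ gives T ∝ (L/R²)^(1/4), so
T_t/T_c = (21.6 / 0.530²)^(1/4) = (76.90)^(1/4) = 2.961.

2.96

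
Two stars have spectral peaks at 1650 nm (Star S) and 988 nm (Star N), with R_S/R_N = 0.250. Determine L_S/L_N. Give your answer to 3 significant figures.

0.00803

Wien's law gives T ∝ 1/λ_max, so T_S/T_N = λ_N/λ_S = 988/1650 = 0.5988.
Then L ∝ R²T⁴ gives L_S/L_N = (0.250)² × (0.5988)⁴ = 0.06250 × 0.1286 = 0.008035.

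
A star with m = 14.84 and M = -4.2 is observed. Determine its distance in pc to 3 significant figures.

6.43×10^4 pc

m − M = 5 log₁₀(d/10 pc)
14.84 − (-4.2) = 19.04 = 5 log₁₀(d/10)
d = 10 × 10^(19.04/5) = 10 × 10^3.808 = 6.427×10^4 pc.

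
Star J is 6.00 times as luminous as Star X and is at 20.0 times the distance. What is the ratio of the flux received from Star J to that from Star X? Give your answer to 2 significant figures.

F = L/(4πd²), so F_J/F_X = (L_J/L_X) / (d_J/d_X)²
= 6.00 / (20.0)² = 6.00 / 400.0 = 0.01500.

0.015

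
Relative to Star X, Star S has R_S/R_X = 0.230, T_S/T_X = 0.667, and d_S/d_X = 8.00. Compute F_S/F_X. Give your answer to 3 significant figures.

L_S/L_X = (R_S/R_X)²(T_S/T_X)⁴ = (0.230)² × (0.667)⁴ = 0.01047.
F_S/F_X = (L_S/L_X)/(d_S/d_X)² = 0.01047 / (8.00)² = 1.636×10^-4.

1.64×10^-4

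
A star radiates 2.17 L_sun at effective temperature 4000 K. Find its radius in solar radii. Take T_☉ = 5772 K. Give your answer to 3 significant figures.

3.07 solar radii

R/R_☉ = √(L/L_☉) / (T/T_☉)² = √(2.17) / (0.6930)²
       = 1.473 / 0.4802 = 3.067.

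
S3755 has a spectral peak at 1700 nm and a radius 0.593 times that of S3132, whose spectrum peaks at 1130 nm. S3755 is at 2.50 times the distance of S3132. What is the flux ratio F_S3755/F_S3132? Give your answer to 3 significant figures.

Wien's law: T_S3755/T_S3132 = λ_S3132/λ_S3755 = 1130/1700 = 0.6647.
L_S3755/L_S3132 = (R_S3755/R_S3132)²(T_S3755/T_S3132)⁴ = (0.593)²(0.6647)⁴ = 0.06865.
F_S3755/F_S3132 = (L_S3755/L_S3132)/(d_S3755/d_S3132)² = 0.06865/(2.50)² = 0.01098.

0.0110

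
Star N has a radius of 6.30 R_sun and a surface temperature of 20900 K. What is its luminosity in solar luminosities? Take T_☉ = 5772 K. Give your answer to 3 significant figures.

L/L_☉ = (R/R_☉)² (T/T_☉)⁴ = (6.30)² × (20900/5772)⁴
       = 39.69 × (3.621)⁴ = 39.69 × 171.9 = 6823.

6.82×10^3 solar luminosities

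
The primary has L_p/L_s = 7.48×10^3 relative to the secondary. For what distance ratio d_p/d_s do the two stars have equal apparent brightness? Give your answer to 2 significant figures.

86

Equal flux requires L_p/d_p² = L_s/d_s², so d_p/d_s = √(L_p/L_s)
= √(7.48×10^3) = 86.49.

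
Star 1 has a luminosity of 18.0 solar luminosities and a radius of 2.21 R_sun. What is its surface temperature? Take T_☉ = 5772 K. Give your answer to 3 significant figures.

8.00×10^3 K

T/T_☉ = (L/L_☉)^(1/4) / (R/R_☉)^(1/2)
T = 5772 × (18.0)^(1/4) / √(2.21) = 5772 × 2.060 / 1.487 = 7997 K.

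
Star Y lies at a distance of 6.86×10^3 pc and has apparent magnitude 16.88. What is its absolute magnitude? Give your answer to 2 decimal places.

2.70

M = m − 5 log₁₀(d/10 pc) = 16.88 − 5 log₁₀(6.86×10^3/10)
  = 16.88 − 5 × 2.836 = 16.88 − 14.18 = 2.70.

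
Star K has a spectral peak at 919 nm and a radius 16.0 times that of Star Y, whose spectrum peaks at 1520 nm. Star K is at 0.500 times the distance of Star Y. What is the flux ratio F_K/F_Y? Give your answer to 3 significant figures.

7.66×10^3

Wien's law: T_K/T_Y = λ_Y/λ_K = 1520/919 = 1.654.
L_K/L_Y = (R_K/R_Y)²(T_K/T_Y)⁴ = (16.0)²(1.654)⁴ = 1916.
F_K/F_Y = (L_K/L_Y)/(d_K/d_Y)² = 1916/(0.500)² = 7663.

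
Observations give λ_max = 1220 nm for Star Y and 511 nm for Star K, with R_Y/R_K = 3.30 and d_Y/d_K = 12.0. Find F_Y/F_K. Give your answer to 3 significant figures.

0.00233

Wien's law: T_Y/T_K = λ_K/λ_Y = 511/1220 = 0.4189.
L_Y/L_K = (R_Y/R_K)²(T_Y/T_K)⁴ = (3.30)²(0.4189)⁴ = 0.3352.
F_Y/F_K = (L_Y/L_K)/(d_Y/d_K)² = 0.3352/(12.0)² = 0.002328.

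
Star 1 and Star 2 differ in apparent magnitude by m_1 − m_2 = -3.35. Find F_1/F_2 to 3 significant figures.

21.9

F_1/F_2 = 10^(−(m_1 − m_2)/2.5) = 10^(3.35/2.5) = 10^1.340 = 21.88.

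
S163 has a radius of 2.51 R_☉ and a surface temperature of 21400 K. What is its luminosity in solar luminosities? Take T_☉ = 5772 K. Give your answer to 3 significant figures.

1.19×10^3 solar luminosities

L/L_☉ = (R/R_☉)² (T/T_☉)⁴ = (2.51)² × (21400/5772)⁴
       = 6.300 × (3.708)⁴ = 6.300 × 189.0 = 1190.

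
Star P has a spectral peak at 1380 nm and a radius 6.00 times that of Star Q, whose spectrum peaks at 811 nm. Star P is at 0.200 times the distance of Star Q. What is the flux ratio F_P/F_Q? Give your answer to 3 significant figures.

Wien's law: T_P/T_Q = λ_Q/λ_P = 811/1380 = 0.5877.
L_P/L_Q = (R_P/R_Q)²(T_P/T_Q)⁴ = (6.00)²(0.5877)⁴ = 4.294.
F_P/F_Q = (L_P/L_Q)/(d_P/d_Q)² = 4.294/(0.200)² = 107.4.

107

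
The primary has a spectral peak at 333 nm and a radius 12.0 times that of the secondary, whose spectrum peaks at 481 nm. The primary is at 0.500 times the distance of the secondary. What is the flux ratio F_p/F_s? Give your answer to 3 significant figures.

2.51×10^3

Wien's law: T_p/T_s = λ_s/λ_p = 481/333 = 1.444.
L_p/L_s = (R_p/R_s)²(T_p/T_s)⁴ = (12.0)²(1.444)⁴ = 626.9.
F_p/F_s = (L_p/L_s)/(d_p/d_s)² = 626.9/(0.500)² = 2507.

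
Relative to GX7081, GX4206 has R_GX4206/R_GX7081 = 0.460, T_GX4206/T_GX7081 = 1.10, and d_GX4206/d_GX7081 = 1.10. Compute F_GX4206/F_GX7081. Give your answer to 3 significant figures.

0.256

L_GX4206/L_GX7081 = (R_GX4206/R_GX7081)²(T_GX4206/T_GX7081)⁴ = (0.460)² × (1.10)⁴ = 0.3098.
F_GX4206/F_GX7081 = (L_GX4206/L_GX7081)/(d_GX4206/d_GX7081)² = 0.3098 / (1.10)² = 0.2560.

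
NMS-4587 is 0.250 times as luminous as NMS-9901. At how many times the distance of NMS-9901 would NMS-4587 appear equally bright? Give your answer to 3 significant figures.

0.500

Equal flux requires L_NMS-4587/d_NMS-4587² = L_NMS-9901/d_NMS-9901², so d_NMS-4587/d_NMS-9901 = √(L_NMS-4587/L_NMS-9901)
= √(0.250) = 0.5000.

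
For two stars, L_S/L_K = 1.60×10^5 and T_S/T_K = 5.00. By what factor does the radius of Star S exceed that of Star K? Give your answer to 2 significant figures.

16

L ∝ R²T⁴ gives R ∝ √L / T², so
R_S/R_K = √(1.60×10^5) / (5.00)² = 400.0 / 25.00 = 16.00.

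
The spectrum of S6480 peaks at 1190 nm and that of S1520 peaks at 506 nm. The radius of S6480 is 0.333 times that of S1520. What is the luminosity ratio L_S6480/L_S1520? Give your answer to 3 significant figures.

0.00362

Wien's law gives T ∝ 1/λ_max, so T_S6480/T_S1520 = λ_S1520/λ_S6480 = 506/1190 = 0.4252.
Then L ∝ R²T⁴ gives L_S6480/L_S1520 = (0.333)² × (0.4252)⁴ = 0.1109 × 0.03269 = 0.003625.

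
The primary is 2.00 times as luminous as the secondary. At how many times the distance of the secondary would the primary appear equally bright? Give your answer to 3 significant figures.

Equal flux requires L_p/d_p² = L_s/d_s², so d_p/d_s = √(L_p/L_s)
= √(2.00) = 1.414.

1.41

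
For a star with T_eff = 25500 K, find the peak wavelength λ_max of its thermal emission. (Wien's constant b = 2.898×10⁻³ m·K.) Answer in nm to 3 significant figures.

114 nm

λ_max = b/T = 2.898×10⁻³ / 25500 = 1.14×10^-7 m = 113.6 nm.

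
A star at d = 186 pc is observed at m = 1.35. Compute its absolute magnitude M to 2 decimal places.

M = m − 5 log₁₀(d/10 pc) = 1.35 − 5 log₁₀(186/10)
  = 1.35 − 5 × 1.270 = 1.35 − 6.35 = -5.00.

-5.00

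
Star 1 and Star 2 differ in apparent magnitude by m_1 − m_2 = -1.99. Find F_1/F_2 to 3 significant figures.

6.25

F_1/F_2 = 10^(−(m_1 − m_2)/2.5) = 10^(1.99/2.5) = 10^0.796 = 6.252.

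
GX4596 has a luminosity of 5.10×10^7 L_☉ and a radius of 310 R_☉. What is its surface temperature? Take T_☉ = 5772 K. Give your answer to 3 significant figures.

2.77×10^4 K

T/T_☉ = (L/L_☉)^(1/4) / (R/R_☉)^(1/2)
T = 5772 × (5.10×10^7)^(1/4) / √(310) = 5772 × 84.51 / 17.61 = 2.770×10^4 K.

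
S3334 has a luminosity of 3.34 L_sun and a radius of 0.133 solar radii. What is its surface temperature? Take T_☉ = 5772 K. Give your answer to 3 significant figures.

T/T_☉ = (L/L_☉)^(1/4) / (R/R_☉)^(1/2)
T = 5772 × (3.34)^(1/4) / √(0.133) = 5772 × 1.352 / 0.3647 = 2.140×10^4 K.

2.14×10^4 K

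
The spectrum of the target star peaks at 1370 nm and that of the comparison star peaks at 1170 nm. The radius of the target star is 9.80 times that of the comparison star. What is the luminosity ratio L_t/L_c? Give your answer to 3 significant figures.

51.1

Wien's law gives T ∝ 1/λ_max, so T_t/T_c = λ_c/λ_t = 1170/1370 = 0.8540.
Then L ∝ R²T⁴ gives L_t/L_c = (9.80)² × (0.8540)⁴ = 96.04 × 0.5319 = 51.09.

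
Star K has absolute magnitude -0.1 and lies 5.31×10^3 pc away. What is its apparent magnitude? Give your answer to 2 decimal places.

13.53

m = M + 5 log₁₀(d/10 pc) = -0.1 + 5 log₁₀(5.31×10^3/10)
  = -0.1 + 5 × 2.725 = -0.1 + 13.63 = 13.53.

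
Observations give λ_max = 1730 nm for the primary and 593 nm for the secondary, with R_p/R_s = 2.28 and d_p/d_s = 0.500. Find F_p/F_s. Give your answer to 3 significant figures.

Wien's law: T_p/T_s = λ_s/λ_p = 593/1730 = 0.3428.
L_p/L_s = (R_p/R_s)²(T_p/T_s)⁴ = (2.28)²(0.3428)⁴ = 0.07176.
F_p/F_s = (L_p/L_s)/(d_p/d_s)² = 0.07176/(0.500)² = 0.2871.

0.287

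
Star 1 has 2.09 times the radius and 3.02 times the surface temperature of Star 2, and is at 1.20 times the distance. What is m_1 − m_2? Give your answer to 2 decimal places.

L_1/L_2 = (2.09)²(3.02)⁴ = 363.3.
F_1/F_2 = (L_1/L_2)/(d_1/d_2)² = 363.3/1.440 = 252.3.
m_1 − m_2 = −2.5 log₁₀(252.3) = -6.00.

-6.00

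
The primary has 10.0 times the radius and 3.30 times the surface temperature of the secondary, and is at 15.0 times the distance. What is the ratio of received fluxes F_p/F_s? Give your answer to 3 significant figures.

L_p/L_s = (R_p/R_s)²(T_p/T_s)⁴ = (10.0)² × (3.30)⁴ = 1.186×10^4.
F_p/F_s = (L_p/L_s)/(d_p/d_s)² = 1.186×10^4 / (15.0)² = 52.71.

52.7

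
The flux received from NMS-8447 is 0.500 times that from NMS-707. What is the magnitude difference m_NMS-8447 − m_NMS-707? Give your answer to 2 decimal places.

m_NMS-8447 − m_NMS-707 = −2.5 log₁₀(F_NMS-8447/F_NMS-707) = −2.5 log₁₀(0.500) = −2.5 × (-0.301) = 0.753.

0.75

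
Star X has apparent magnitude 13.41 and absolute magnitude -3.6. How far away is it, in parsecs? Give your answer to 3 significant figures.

m − M = 5 log₁₀(d/10 pc)
13.41 − (-3.6) = 17.01 = 5 log₁₀(d/10)
d = 10 × 10^(17.01/5) = 10 × 10^3.402 = 2.523×10^4 pc.

2.52×10^4 pc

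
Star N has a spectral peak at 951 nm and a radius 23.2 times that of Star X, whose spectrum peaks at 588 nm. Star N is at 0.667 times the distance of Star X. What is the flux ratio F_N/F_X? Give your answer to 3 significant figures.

Wien's law: T_N/T_X = λ_X/λ_N = 588/951 = 0.6183.
L_N/L_X = (R_N/R_X)²(T_N/T_X)⁴ = (23.2)²(0.6183)⁴ = 78.66.
F_N/F_X = (L_N/L_X)/(d_N/d_X)² = 78.66/(0.667)² = 176.8.

177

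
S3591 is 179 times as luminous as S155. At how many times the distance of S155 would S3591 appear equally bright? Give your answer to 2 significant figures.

13

Equal flux requires L_S3591/d_S3591² = L_S155/d_S155², so d_S3591/d_S155 = √(L_S3591/L_S155)
= √(179) = 13.38.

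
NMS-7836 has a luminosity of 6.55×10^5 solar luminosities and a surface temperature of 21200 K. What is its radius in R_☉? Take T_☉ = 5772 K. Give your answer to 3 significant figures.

60.0 R_☉

R/R_☉ = √(L/L_☉) / (T/T_☉)² = √(6.55×10^5) / (3.673)²
       = 809.3 / 13.49 = 59.99.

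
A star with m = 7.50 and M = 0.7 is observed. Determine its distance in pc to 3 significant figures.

229 pc

m − M = 5 log₁₀(d/10 pc)
7.50 − (0.7) = 6.80 = 5 log₁₀(d/10)
d = 10 × 10^(6.80/5) = 10 × 10^1.360 = 229.1 pc.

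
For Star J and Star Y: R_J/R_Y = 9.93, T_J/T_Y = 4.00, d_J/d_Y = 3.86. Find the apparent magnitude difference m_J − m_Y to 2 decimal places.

L_J/L_Y = (9.93)²(4.00)⁴ = 2.524×10^4.
F_J/F_Y = (L_J/L_Y)/(d_J/d_Y)² = 2.524×10^4/14.90 = 1694.
m_J − m_Y = −2.5 log₁₀(1694) = -8.07.

-8.07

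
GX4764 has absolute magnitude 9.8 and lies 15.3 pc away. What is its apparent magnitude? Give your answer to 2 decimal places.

10.72

m = M + 5 log₁₀(d/10 pc) = 9.8 + 5 log₁₀(15.3/10)
  = 9.8 + 5 × 0.185 = 9.8 + 0.92 = 10.72.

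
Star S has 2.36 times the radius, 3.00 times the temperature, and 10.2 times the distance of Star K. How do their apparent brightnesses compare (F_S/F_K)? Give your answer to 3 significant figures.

4.34

L_S/L_K = (R_S/R_K)²(T_S/T_K)⁴ = (2.36)² × (3.00)⁴ = 451.1.
F_S/F_K = (L_S/L_K)/(d_S/d_K)² = 451.1 / (10.2)² = 4.336.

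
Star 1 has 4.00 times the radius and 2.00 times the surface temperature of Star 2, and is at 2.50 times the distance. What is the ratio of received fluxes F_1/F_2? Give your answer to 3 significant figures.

L_1/L_2 = (R_1/R_2)²(T_1/T_2)⁴ = (4.00)² × (2.00)⁴ = 256.0.
F_1/F_2 = (L_1/L_2)/(d_1/d_2)² = 256.0 / (2.50)² = 40.96.

41.0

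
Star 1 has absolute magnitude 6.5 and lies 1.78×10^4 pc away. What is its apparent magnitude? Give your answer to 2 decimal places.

m = M + 5 log₁₀(d/10 pc) = 6.5 + 5 log₁₀(1.78×10^4/10)
  = 6.5 + 5 × 3.250 = 6.5 + 16.25 = 22.75.

22.75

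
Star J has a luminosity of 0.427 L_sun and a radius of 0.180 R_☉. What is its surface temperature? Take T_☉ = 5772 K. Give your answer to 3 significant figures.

T/T_☉ = (L/L_☉)^(1/4) / (R/R_☉)^(1/2)
T = 5772 × (0.427)^(1/4) / √(0.180) = 5772 × 0.8084 / 0.4243 = 1.100×10^4 K.

1.10×10^4 K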